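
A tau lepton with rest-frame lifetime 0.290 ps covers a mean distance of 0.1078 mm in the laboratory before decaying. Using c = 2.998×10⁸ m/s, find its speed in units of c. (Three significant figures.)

0.778c

Lab distance = (lab lifetime)·v = γτ·βc, so βγ = d/(cτ) = 1.078×10^-4/(2.998×10⁸ × 2.900×10^-13) = 1.2399.
With βγ = 1.2399: γ² = 1 + (βγ)² = 2.53735, and β = (βγ)/γ = 1.2399/1.59291 = 0.778.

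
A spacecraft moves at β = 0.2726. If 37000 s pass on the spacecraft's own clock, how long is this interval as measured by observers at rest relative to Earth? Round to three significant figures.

With β = 0.2726, γ = 1/√(1 − 0.2726²) = 1/√0.92568924 = 1.0394.
Time dilation: Δt = γ·Δτ = 1.0394 × 37000 = 38500 s.

38500 s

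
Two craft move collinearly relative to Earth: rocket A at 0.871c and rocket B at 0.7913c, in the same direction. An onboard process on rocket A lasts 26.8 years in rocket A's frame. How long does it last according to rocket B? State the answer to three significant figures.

27.7 years

Transform rocket A's velocity into rocket B's frame: (0.871 − 0.7913)/(1 − 0.871·0.7913) = 0.0797/0.3107777, so the relative speed is 0.25645c.
At |u| = 0.25645c, γ = (1 − 0.0657666)^(−1/2) = 1.0346.
The clock on rocket A records proper time, so rocket B measures Δt = γΔτ = 1.0346 × 26.8 = 27.7 years.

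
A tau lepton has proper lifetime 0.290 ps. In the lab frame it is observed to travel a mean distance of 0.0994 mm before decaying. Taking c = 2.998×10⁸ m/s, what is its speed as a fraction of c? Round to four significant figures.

Let x = d/(cτ) = 9.940×10^-5 m / (2.998×10⁸ m/s × 2.900×10^-13 s) = 1.1433. Since d = βγcτ, x = βγ = β/√(1−β²).
Solving: β² = x²/(1+x²) = 1.30713/2.30713 = 0.566561, so β = 0.7527.

0.7527c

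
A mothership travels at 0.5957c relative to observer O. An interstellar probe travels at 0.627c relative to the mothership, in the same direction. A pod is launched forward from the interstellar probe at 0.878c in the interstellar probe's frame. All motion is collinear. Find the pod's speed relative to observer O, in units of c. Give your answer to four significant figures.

Compose velocities in two stages. Stage 1 (into S'): u₁ = (0.878+0.627)/(1+0.878×0.627) = 0.97065.
Stage 2 (into S): u = (0.97065+0.5957)/(1+0.97065×0.5957) = 0.99248, so the speed is 0.9925c.

0.9925c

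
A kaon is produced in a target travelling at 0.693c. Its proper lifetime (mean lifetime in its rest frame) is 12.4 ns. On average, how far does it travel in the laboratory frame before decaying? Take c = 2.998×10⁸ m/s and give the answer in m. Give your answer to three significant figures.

3.57 m

γ = 1/√(1 − β²) = 1/√(1 − 0.480249) = 1/√0.519751 = 1/0.720938 = 1.3871.
Lab-frame lifetime: Δt = γτ = 1.3871 × 12.4 ns = 17.2 ns.
Distance: d = vΔt = 0.693 × 2.998×10⁸ m/s × 1.7200×10^-8 s = 3.57 m.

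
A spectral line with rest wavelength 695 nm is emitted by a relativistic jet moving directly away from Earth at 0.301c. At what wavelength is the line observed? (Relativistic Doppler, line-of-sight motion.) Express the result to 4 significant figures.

948.2 nm

Relativistic Doppler for wavelength: λ_obs = λ_src · √((1+β)/(1−β)).
With β = 0.301: factor = √(1.301/0.699) = 1.3643.
λ_obs = 695 × 1.3643 = 948.2 nm.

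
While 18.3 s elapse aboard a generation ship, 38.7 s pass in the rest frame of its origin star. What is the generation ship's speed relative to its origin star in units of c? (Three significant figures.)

γ = Δt/Δτ = 38.7/18.3 = 2.1148.
β = √(1 − 1/γ²) = √(1 − 0.223595) = √0.776405 = 0.881.

0.881c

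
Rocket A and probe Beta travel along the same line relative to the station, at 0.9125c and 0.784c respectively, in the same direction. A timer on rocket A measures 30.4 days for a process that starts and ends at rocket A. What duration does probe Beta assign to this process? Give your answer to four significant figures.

Transform rocket A's velocity into probe Beta's frame: (0.9125 − 0.784)/(1 − 0.9125·0.784) = 0.1285/0.2846, so the relative speed is 0.45151c.
At |u| = 0.45151c, γ = (1 − 0.203861)^(−1/2) = 1.1207.
Rocket A's interval is proper; time dilation gives Δt_B = γΔτ = 1.1207 × 30.4 days = 34.07 days.

34.07 days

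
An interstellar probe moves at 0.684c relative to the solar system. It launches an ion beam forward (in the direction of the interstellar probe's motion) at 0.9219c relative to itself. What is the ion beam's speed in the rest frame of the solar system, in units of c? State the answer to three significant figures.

Relativistic velocity addition: u = (u' + v)/(1 + u'v/c²), with u' = 0.9219c and v = 0.684c.
Numerator: 0.9219 + 0.684 = 1.6059. Denominator: 1 + (0.9219)(0.684) = 1.6305796.
u = 1.6059/1.6305796 = 0.98486, so the speed is 0.985c.

0.985c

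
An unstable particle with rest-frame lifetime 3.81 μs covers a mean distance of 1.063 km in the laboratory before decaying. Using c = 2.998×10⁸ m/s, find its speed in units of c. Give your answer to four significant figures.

Lab distance = (lab lifetime)·v = γτ·βc, so βγ = d/(cτ) = 1063/(2.998×10⁸ × 3.810×10^-6) = 0.93063.
With βγ = 0.93063: γ² = 1 + (βγ)² = 1.866072, and β = (βγ)/γ = 0.93063/1.36604 = 0.6813.

0.6813c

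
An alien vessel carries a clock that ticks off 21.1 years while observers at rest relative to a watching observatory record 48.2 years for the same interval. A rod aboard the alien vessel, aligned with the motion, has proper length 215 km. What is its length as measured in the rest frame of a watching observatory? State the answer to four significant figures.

The time-dilation ratio gives γ = 48.2/21.1 = 2.28436.
L = L₀/γ = 215/2.28436 = 94.12 km.

94.12 km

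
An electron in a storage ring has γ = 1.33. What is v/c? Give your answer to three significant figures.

0.659

β = √(1 − 1/γ²) = √(1 − 1/1.7689) = √0.434677 = 0.659.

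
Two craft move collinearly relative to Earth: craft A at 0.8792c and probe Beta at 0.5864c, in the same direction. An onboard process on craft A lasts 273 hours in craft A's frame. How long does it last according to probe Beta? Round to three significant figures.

343 hours

The velocity of craft A relative to probe Beta is (0.8792 − 0.5864)c / (1 − 0.8792×0.5864) = 0.60441c; relative speed 0.60441c.
γ for this relative speed: γ = 1/√(1 − 0.365311) = 1.2552.
Craft A's interval is proper; time dilation gives Δt_B = γΔτ = 1.2552 × 273 hours = 343 hours.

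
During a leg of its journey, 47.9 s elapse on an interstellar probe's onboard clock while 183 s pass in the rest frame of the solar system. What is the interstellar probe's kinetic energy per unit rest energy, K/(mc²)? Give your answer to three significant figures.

2.82

The time-dilation ratio gives γ = 183/47.9 = 3.82046.
K/(mc²) = γ − 1 = 3.82046 − 1 = 2.82.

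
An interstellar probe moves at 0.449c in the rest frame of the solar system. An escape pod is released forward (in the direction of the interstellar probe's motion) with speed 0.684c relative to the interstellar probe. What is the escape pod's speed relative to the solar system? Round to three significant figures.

In units of c, u = (u' + v)/(1 + u'v) with u' = 0.684 and v = 0.449.
Numerator: 0.684 + 0.449 = 1.133. Denominator: 1 + (0.684)(0.449) = 1.307116.
u = 1.133/1.307116 = 0.86679, so the speed is 0.867c.

0.867c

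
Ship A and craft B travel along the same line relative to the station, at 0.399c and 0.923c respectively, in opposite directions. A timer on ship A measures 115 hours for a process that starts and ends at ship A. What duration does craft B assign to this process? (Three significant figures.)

The velocity of ship A relative to craft B is (0.399 + 0.923)c / (1 + 0.399×0.923) = 0.96618c; relative speed 0.96618c.
γ for this relative speed: γ = 1/√(1 − 0.933504) = 3.878.
Ship A's interval is proper; time dilation gives Δt_B = γΔτ = 3.878 × 115 hours = 446 hours.

446 hours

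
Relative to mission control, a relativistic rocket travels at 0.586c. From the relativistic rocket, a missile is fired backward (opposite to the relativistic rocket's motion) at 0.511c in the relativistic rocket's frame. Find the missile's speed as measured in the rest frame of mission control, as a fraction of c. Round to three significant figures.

0.107c

Relativistic velocity addition: u = (u' + v)/(1 + u'v/c²), with u' = −0.511c and v = 0.586c.
Numerator: −0.511 + 0.586 = 0.075. Denominator: 1 + (−0.511)(0.586) = 0.700554.
u = 0.075/0.700554 = 0.10706, so the speed is 0.107c.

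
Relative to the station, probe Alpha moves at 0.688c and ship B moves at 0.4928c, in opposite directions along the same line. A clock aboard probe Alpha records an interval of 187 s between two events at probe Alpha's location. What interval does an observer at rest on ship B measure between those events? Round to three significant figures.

397 s

The velocity of probe Alpha relative to ship B is (0.688 + 0.4928)c / (1 + 0.688×0.4928) = 0.88182c; relative speed 0.88182c.
γ for this relative speed: γ = 1/√(1 − 0.777607) = 2.1205.
The clock on probe Alpha records proper time, so ship B measures Δt = γΔτ = 2.1205 × 187 = 397 s.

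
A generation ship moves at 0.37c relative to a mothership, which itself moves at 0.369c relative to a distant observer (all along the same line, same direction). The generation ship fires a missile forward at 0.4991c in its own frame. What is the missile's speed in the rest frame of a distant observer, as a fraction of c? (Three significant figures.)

Compose velocities in two stages. Stage 1 (into S'): u₁ = (0.4991+0.37)/(1+0.4991×0.37) = 0.73362.
Stage 2 (into S): u = (0.73362+0.369)/(1+0.73362×0.369) = 0.86772, so the speed is 0.868c.

0.868c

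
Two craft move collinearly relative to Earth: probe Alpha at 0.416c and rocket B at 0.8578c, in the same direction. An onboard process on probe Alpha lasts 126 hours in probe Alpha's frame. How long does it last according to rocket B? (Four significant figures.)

Transform probe Alpha's velocity into rocket B's frame: (0.416 − 0.8578)/(1 − 0.416·0.8578) = −0.4418/0.6431552, so the relative speed is 0.68693c.
γ for this relative speed: γ = 1/√(1 − 0.471873) = 1.376.
Probe Alpha's interval is proper; time dilation gives Δt_B = γΔτ = 1.376 × 126 hours = 173.4 hours.

173.4 hours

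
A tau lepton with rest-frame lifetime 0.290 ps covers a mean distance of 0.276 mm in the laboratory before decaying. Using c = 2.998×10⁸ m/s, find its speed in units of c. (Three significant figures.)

0.954c

Lab distance = (lab lifetime)·v = γτ·βc, so βγ = d/(cτ) = 2.760×10^-4/(2.998×10⁸ × 2.900×10^-13) = 3.1745.
With βγ = 3.1745: γ² = 1 + (βγ)² = 11.0775, and β = (βγ)/γ = 3.1745/3.32829 = 0.954.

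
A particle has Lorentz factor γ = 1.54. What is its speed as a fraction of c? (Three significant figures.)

β = √(1 − 1/γ²) = √(1 − 1/2.3716) = √0.578344 = 0.760.

0.760c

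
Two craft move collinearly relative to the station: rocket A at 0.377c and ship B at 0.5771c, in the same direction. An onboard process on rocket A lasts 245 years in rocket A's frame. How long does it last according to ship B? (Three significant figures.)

Speed of rocket A in ship B's frame: u = (v_A − v_B)/(1 − v_A v_B/c²) = (0.377 − 0.5771)/(1 − 0.377×0.5771) = −0.2001/0.7824333 = −0.25574; |u| = 0.25574c.
At |u| = 0.25574c, γ = (1 − 0.0654029)^(−1/2) = 1.0344.
The clock on rocket A records proper time, so ship B measures Δt = γΔτ = 1.0344 × 245 = 253 years.

253 years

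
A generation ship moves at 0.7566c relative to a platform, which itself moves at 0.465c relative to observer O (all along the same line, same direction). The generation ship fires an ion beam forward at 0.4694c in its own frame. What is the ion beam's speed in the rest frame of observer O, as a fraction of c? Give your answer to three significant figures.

0.964c

First combine the ion beam and generation ship (S''→S'): u₁ = (0.4694 + 0.7566)/(1 + 0.4694×0.7566) = 1.226/1.35514804 = 0.9047.
Then combine with the platform (S'→S): u = (0.9047 + 0.465)/(1 + 0.9047×0.465) = 1.3697/1.4206855 = 0.96411.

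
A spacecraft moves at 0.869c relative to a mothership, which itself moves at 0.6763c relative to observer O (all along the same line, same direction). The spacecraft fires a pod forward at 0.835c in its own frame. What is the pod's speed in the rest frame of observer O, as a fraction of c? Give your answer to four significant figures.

0.9976c

Compose velocities in two stages. Stage 1 (into S'): u₁ = (0.835+0.869)/(1+0.835×0.869) = 0.98747.
Stage 2 (into S): u = (0.98747+0.6763)/(1+0.98747×0.6763) = 0.99757, so the speed is 0.9976c.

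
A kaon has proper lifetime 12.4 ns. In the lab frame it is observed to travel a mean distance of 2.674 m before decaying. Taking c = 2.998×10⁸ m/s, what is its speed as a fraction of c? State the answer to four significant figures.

Lab distance = (lab lifetime)·v = γτ·βc, so βγ = d/(cτ) = 2.674/(2.998×10⁸ × 1.240×10^-8) = 0.7193.
With βγ = 0.7193: γ² = 1 + (βγ)² = 1.517392, and β = (βγ)/γ = 0.7193/1.23182 = 0.5839.

0.5839c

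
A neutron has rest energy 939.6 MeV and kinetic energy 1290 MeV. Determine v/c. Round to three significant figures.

γ = 1 + K/(mc²) = 1 + 1290/939.6 = 2.3729.
β = √(1 − 1/γ²) = √(1 − 0.177599) = √0.822401 = 0.907.

0.907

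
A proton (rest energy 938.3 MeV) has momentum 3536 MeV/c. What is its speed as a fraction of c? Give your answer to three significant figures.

pc/(mc²) = 3536/938.3 = 3.7685 = βγ = β/√(1−β²).
So β² = x²/(1 + x²) with x = 3.7685: x² = 14.2016, β² = 14.2016/15.2016 = 0.934217, β = 0.967.

0.967c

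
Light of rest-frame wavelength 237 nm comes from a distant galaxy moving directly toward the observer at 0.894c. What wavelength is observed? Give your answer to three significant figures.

Relativistic Doppler for wavelength: λ_obs = λ_src · √((1−β)/(1+β)).
With β = 0.894: factor = √(0.106/1.894) = 0.23657.
λ_obs = 237 × 0.23657 = 56.1 nm.

56.1 nm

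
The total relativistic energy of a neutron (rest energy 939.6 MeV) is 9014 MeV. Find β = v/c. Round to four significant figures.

0.9946

Total energy E = γmc² gives γ = 9014/939.6 = 9.5934.
Hence β = √(1 − 1/γ²) = √(1 − 0.0108656) = √0.9891344 = 0.9946.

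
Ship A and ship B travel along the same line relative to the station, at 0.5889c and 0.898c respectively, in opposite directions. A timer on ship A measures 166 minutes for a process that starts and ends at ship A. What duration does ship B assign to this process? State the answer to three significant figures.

714 minutes

Transform ship A's velocity into ship B's frame: (0.5889 + 0.898)/(1 + 0.5889·0.898) = 1.4869/1.5288322, so the relative speed is 0.97257c.
At |u| = 0.97257c, γ = (1 − 0.945892)^(−1/2) = 4.299.
Ship A's interval is proper; time dilation gives Δt_B = γΔτ = 4.299 × 166 minutes = 714 minutes.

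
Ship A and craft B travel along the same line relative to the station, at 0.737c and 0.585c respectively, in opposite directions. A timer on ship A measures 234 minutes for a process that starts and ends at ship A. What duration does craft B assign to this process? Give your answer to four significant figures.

Speed of ship A in craft B's frame: u = (v_A + v_B)/(1 + v_A v_B/c²) = (0.737 + 0.585)/(1 + 0.737×0.585) = 1.322/1.431145 = 0.92374; |u| = 0.92374c.
At |u| = 0.92374c, γ = (1 − 0.853296)^(−1/2) = 2.6108.
The clock on ship A records proper time, so craft B measures Δt = γΔτ = 2.6108 × 234 = 610.9 minutes.

610.9 minutes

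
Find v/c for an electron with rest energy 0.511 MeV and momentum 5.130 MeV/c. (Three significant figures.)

pc/(mc²) = 5.130/0.511 = 10.039 = βγ = β/√(1−β²).
So β² = x²/(1 + x²) with x = 10.039: x² = 100.782, β² = 100.782/101.782 = 0.990175, β = 0.995.

0.995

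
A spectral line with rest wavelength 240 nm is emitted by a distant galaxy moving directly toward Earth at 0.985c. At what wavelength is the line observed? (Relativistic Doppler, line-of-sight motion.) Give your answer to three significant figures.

20.9 nm

Relativistic Doppler for wavelength: λ_obs = λ_src · √((1−β)/(1+β)).
With β = 0.985: factor = √(0.015/1.985) = 0.086929.
λ_obs = 240 × 0.086929 = 20.9 nm.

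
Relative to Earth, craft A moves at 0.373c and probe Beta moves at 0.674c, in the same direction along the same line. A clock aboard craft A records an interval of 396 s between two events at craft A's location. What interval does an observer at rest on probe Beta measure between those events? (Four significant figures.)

432.5 s

The velocity of craft A relative to probe Beta is (0.373 − 0.674)c / (1 − 0.373×0.674) = −0.40208c; relative speed 0.40208c.
γ for this relative speed: γ = 1/√(1 − 0.161668) = 1.0922.
Craft A's interval is proper; time dilation gives Δt_B = γΔτ = 1.0922 × 396 s = 432.5 s.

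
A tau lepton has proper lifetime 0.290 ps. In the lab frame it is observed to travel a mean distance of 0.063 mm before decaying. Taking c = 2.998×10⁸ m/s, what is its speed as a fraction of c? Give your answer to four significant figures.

d = βγcτ ⇒ βγ = d/(cτ) = 6.300×10^-5 m / (8.6942×10^-5 m) = 0.72462.
β = (βγ)/√(1+(βγ)²) = 0.72462/√1.525074 = 0.5868.

0.5868c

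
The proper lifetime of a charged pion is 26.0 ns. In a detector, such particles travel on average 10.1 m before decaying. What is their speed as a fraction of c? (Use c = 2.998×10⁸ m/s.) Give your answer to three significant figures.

0.792c

Lab distance = (lab lifetime)·v = γτ·βc, so βγ = d/(cτ) = 10.10/(2.998×10⁸ × 2.600×10^-8) = 1.2957.
With βγ = 1.2957: γ² = 1 + (βγ)² = 2.67884, and β = (βγ)/γ = 1.2957/1.63672 = 0.792.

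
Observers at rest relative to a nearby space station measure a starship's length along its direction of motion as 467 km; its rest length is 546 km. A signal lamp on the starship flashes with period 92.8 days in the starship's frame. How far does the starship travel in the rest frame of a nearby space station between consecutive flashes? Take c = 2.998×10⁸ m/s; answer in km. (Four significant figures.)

Length contraction gives γ = L₀/L = 546/467 = 1.16916.
β = √(1 − 1/γ²) = 0.51811. Lab-frame period = γτ = 1.16916×92.8 days = 108.5 days. Distance = βc × γτ = 0.51811 × 2.998×10⁸ m/s × 9374400 s = 1.4561×10^15 m = 1.456×10^12 km.

1.456×10^12 km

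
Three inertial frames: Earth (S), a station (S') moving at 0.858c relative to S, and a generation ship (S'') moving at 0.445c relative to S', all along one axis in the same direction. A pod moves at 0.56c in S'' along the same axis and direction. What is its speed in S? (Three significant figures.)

Compose velocities in two stages. Stage 1 (into S'): u₁ = (0.56+0.445)/(1+0.56×0.445) = 0.80451.
Stage 2 (into S): u = (0.80451+0.858)/(1+0.80451×0.858) = 0.98358, so the speed is 0.984c.

0.984c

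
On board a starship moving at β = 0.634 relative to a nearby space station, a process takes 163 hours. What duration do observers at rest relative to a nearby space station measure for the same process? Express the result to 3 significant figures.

β² = 0.401956, so γ = 1/√0.598044 = 1.2931.
Time dilation: Δt = γ·Δτ = 1.2931 × 163 = 211 hours.

211 hours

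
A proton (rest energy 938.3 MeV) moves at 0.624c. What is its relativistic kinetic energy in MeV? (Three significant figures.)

Lorentz factor: γ = (1 − 0.389376)^(−1/2) = 1.27971.
Kinetic energy: K = (γ − 1)mc² = (1.27971 − 1) × 938.3 MeV = 0.27971 × 938.3 = 262 MeV.

262 MeV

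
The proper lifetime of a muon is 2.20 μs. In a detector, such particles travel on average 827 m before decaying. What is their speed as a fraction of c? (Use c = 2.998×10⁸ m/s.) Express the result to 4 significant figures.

0.7818c

d = βγcτ ⇒ βγ = d/(cτ) = 827.0 m / (659.56 m) = 1.2539.
β = (βγ)/√(1+(βγ)²) = 1.2539/√2.57227 = 0.7818.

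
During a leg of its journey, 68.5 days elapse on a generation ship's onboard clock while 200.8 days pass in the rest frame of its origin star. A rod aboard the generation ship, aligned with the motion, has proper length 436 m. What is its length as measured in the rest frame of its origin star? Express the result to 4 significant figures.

148.7 m

The time-dilation ratio gives γ = 200.8/68.5 = 2.93139.
The rod contracts by the same γ: 436 m / 2.93139 = 148.7 m.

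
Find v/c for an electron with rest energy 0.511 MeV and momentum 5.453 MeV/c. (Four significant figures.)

pc/(mc²) = 5.453/0.511 = 10.671 = βγ = β/√(1−β²).
So β² = x²/(1 + x²) with x = 10.671: x² = 113.87, β² = 113.87/114.87 = 0.991295, β = 0.9956.

0.9956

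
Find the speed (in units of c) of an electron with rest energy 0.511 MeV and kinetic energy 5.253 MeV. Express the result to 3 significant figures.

K = (γ−1)mc², so γ = 1 + 5.253/0.511 = 11.28.
Then v/c = √(1 − γ⁻²) = √(1 − 0.00785926) = √0.99214074 = 0.996.

0.996c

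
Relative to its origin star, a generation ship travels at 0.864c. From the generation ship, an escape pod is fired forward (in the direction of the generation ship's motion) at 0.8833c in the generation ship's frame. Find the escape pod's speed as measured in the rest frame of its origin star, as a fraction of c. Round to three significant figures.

0.991c

In units of c, u = (u' + v)/(1 + u'v) with u' = 0.8833 and v = 0.864.
Numerator: 0.8833 + 0.864 = 1.7473. Denominator: 1 + (0.8833)(0.864) = 1.7631712.
u = 1.7473/1.7631712 = 0.991, so the speed is 0.991c.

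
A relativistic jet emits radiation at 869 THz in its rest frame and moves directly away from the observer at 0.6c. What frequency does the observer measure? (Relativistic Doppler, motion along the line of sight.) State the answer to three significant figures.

434 THz

Relativistic Doppler (source moving away): f_obs = f_src · √((1−β)/(1+β)).
With β = 0.6: factor = √(0.4/1.6) = 0.5.
f_obs = 869 × 0.5 = 434 THz.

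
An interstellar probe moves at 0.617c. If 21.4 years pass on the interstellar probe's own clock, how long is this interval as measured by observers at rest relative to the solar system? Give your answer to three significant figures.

β² = 0.380689, so γ = 1/√0.619311 = 1.2707.
Time dilation: Δt = γ·Δτ = 1.2707 × 21.4 = 27.2 years.

27.2 years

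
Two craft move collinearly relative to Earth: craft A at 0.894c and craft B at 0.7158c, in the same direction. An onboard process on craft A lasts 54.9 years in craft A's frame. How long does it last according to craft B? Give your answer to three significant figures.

Transform craft A's velocity into craft B's frame: (0.894 − 0.7158)/(1 − 0.894·0.7158) = 0.1782/0.3600748, so the relative speed is 0.4949c.
At |u| = 0.4949c, γ = (1 − 0.244926)^(−1/2) = 1.1508.
Craft A's interval is proper; time dilation gives Δt_B = γΔτ = 1.1508 × 54.9 years = 63.2 years.

63.2 years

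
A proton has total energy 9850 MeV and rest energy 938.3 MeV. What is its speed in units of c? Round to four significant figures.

0.9955c

Total energy E = γmc² gives γ = 9850/938.3 = 10.498.
Hence β = √(1 − 1/γ²) = √(1 − 0.00907375) = √0.99092625 = 0.9955.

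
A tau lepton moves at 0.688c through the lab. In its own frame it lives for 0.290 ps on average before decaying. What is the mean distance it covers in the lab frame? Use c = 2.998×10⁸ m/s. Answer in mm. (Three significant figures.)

0.0824 mm

With β = 0.688, γ = 1/√(1 − 0.688²) = 1/√0.526656 = 1.378.
Lab-frame lifetime: Δt = γτ = 1.378 × 0.290 ps = 0.39962 ps.
Distance: d = vΔt = 0.688 × 2.998×10⁸ m/s × 3.9962×10^-13 s = 8.24×10^-5 m = 0.0824 mm.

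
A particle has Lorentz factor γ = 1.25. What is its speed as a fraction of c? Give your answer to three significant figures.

β = √(1 − 1/γ²) = √(1 − 1/1.5625) = √0.36 = 0.600.

0.600c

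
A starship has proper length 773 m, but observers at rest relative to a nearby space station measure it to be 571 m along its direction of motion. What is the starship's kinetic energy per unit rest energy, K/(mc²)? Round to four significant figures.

0.3538

Length contraction gives γ = L₀/L = 773/571 = 1.35377.
Since K = (γ−1)mc², K/(mc²) = 1.35377 − 1 = 0.3538.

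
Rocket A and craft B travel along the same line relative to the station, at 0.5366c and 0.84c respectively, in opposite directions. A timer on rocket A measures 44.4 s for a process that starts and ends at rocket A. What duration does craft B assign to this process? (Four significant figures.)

140.7 s

Speed of rocket A in craft B's frame: u = (v_A + v_B)/(1 + v_A v_B/c²) = (0.5366 + 0.84)/(1 + 0.5366×0.84) = 1.3766/1.450744 = 0.94889; |u| = 0.94889c.
At |u| = 0.94889c, γ = (1 − 0.900392)^(−1/2) = 3.1685.
Rocket A's interval is proper; time dilation gives Δt_B = γΔτ = 3.1685 × 44.4 s = 140.7 s.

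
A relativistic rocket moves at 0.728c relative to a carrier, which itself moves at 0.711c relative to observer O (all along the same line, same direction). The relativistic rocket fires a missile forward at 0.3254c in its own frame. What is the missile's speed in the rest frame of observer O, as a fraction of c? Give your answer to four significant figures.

0.9733c

Apply u = (u'+v)/(1+u'v) twice. Missile in the carrier frame: (0.3254+0.728)/(1+0.3254·0.728) = 1.0534/1.2368912 = 0.85165c.
That velocity, transformed to the rest frame of observer O: (0.85165+0.711)/(1+0.85165·0.711) = 1.56265/1.60552315 = 0.9733c.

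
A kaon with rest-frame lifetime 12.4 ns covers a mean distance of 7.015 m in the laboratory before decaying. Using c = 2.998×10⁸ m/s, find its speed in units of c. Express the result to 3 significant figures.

Let x = d/(cτ) = 7.015 m / (2.998×10⁸ m/s × 1.240×10^-8 s) = 1.887. Since d = βγcτ, x = βγ = β/√(1−β²).
Solving: β² = x²/(1+x²) = 3.56077/4.56077 = 0.780739, so β = 0.884.

0.884c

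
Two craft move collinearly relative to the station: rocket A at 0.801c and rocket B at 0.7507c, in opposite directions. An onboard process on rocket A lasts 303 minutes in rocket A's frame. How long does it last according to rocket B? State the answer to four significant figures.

1227 minutes

The velocity of rocket A relative to rocket B is (0.801 + 0.7507)c / (1 + 0.801×0.7507) = 0.96902c; relative speed 0.96902c.
At |u| = 0.96902c, γ = (1 − 0.939)^(−1/2) = 4.0489.
Rocket A's interval is proper; time dilation gives Δt_B = γΔτ = 4.0489 × 303 minutes = 1227 minutes.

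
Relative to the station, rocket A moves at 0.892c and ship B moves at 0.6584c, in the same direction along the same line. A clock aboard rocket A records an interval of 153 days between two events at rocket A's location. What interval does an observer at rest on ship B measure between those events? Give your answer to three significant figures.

186 days

The velocity of rocket A relative to ship B is (0.892 − 0.6584)c / (1 − 0.892×0.6584) = 0.56602c; relative speed 0.56602c.
γ for this relative speed: γ = 1/√(1 − 0.320379) = 1.213.
The clock on rocket A records proper time, so ship B measures Δt = γΔτ = 1.213 × 153 = 186 days.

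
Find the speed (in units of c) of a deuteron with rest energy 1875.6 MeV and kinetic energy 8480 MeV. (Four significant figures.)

0.9835c

γ = 1 + K/(mc²) = 1 + 8480/1875.6 = 5.5212.
β = √(1 − 1/γ²) = √(1 − 0.0328045) = √0.9671955 = 0.9835.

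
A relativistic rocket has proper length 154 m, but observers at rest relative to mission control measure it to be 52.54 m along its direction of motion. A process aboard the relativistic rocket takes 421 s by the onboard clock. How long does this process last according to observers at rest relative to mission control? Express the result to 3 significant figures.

γ = L₀/L = 154/52.54 = 2.9311.
The same γ dilates the second interval: 2.9311 × 421 s = 1230 s.

1230 s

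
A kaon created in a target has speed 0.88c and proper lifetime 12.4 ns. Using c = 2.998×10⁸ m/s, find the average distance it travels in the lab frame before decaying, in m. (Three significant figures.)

β² = 0.7744, so γ = 1/√0.2256 = 2.1054.
Lab-frame lifetime: Δt = γτ = 2.1054 × 12.4 ns = 26.107 ns.
Distance: d = vΔt = 0.88 × 2.998×10⁸ m/s × 2.6107×10^-8 s = 6.89 m.

6.89 m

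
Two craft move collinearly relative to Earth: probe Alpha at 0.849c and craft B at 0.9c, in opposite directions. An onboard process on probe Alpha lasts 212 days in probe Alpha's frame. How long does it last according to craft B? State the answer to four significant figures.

1624 days

Speed of probe Alpha in craft B's frame: u = (v_A + v_B)/(1 + v_A v_B/c²) = (0.849 + 0.9)/(1 + 0.849×0.9) = 1.749/1.7641 = 0.99144; |u| = 0.99144c.
γ for this relative speed: γ = 1/√(1 − 0.982953) = 7.6591.
Probe Alpha's interval is proper; time dilation gives Δt_B = γΔτ = 7.6591 × 212 days = 1624 days.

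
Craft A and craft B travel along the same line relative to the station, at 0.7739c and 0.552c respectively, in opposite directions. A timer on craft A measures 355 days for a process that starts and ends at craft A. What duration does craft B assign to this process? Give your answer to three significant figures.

Speed of craft A in craft B's frame: u = (v_A + v_B)/(1 + v_A v_B/c²) = (0.7739 + 0.552)/(1 + 0.7739×0.552) = 1.3259/1.4271928 = 0.92903; |u| = 0.92903c.
γ for this relative speed: γ = 1/√(1 − 0.863097) = 2.7027.
The clock on craft A records proper time, so craft B measures Δt = γΔτ = 2.7027 × 355 = 959 days.

959 days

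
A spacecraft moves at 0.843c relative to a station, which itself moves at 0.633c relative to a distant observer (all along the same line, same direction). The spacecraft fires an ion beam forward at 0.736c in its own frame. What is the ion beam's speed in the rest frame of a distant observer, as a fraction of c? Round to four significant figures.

Apply u = (u'+v)/(1+u'v) twice. Ion beam in the station frame: (0.736+0.843)/(1+0.736·0.843) = 1.579/1.620448 = 0.97442c.
That velocity, transformed to the rest frame of a distant observer: (0.97442+0.633)/(1+0.97442·0.633) = 1.60742/1.61680786 = 0.99419c.

0.9942c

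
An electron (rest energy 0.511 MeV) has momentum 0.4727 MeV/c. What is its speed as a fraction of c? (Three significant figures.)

βγ = pc/(mc²) = 0.4727/0.511 = 0.92505.
Since γ² = 1 + (βγ)² = 1.855718, γ = √1.855718 = 1.36225, and β = (βγ)/γ = 0.92505/1.36225 = 0.679.

0.679c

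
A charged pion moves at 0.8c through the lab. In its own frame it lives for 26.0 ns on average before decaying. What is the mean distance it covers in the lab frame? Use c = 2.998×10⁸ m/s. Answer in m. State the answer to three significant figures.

Lorentz factor: γ = (1 − 0.64)^(−1/2) = 1.6667.
Lab-frame lifetime: Δt = γτ = 1.6667 × 26.0 ns = 43.334 ns.
Distance: d = vΔt = 0.8 × 2.998×10⁸ m/s × 4.3334×10^-8 s = 10.4 m.

10.4 m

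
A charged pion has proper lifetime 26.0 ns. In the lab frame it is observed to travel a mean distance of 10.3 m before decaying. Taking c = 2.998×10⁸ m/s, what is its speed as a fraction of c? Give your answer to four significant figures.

0.7974c

Let x = d/(cτ) = 10.30 m / (2.998×10⁸ m/s × 2.600×10^-8 s) = 1.3214. Since d = βγcτ, x = βγ = β/√(1−β²).
Solving: β² = x²/(1+x²) = 1.7461/2.7461 = 0.635847, so β = 0.7974.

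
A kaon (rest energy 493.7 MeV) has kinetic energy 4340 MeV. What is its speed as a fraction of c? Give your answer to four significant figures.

0.9948c

γ = 1 + K/(mc²) = 1 + 4340/493.7 = 9.7908.
β = √(1 − 1/γ²) = √(1 − 0.0104319) = √0.9895681 = 0.9948.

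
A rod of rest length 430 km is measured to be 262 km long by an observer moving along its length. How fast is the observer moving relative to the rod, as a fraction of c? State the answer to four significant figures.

0.7929c

Length contraction gives γ = L₀/L = 430/262 = 1.6412.
β = √(1 − 1/γ²) = √0.628741 = 0.7929.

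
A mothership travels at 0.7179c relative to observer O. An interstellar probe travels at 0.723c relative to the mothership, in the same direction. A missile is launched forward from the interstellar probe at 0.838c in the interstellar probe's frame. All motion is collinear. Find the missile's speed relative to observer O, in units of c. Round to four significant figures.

Apply u = (u'+v)/(1+u'v) twice. Missile in the mothership frame: (0.838+0.723)/(1+0.838·0.723) = 1.561/1.605874 = 0.97206c.
That velocity, transformed to the rest frame of observer O: (0.97206+0.7179)/(1+0.97206·0.7179) = 1.68996/1.697841874 = 0.99536c.

0.9954c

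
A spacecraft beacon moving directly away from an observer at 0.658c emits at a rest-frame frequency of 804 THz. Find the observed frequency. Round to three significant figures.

Relativistic Doppler (source moving away): f_obs = f_src · √((1−β)/(1+β)).
With β = 0.658: factor = √(0.342/1.658) = 0.45417.
f_obs = 804 × 0.45417 = 365 THz.

365 THz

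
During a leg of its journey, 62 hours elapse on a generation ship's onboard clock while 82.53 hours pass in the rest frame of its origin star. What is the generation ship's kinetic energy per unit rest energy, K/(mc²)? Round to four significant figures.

0.3311

The time-dilation ratio gives γ = 82.53/62 = 1.33113.
K/(mc²) = γ − 1 = 1.33113 − 1 = 0.3311.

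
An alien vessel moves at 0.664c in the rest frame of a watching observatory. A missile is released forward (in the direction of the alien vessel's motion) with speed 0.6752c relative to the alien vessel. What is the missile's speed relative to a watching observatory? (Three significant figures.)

0.925c

Relativistic velocity addition: u = (u' + v)/(1 + u'v/c²), with u' = 0.6752c and v = 0.664c.
Numerator: 0.6752 + 0.664 = 1.3392. Denominator: 1 + (0.6752)(0.664) = 1.4483328.
u = 1.3392/1.4483328 = 0.92465, so the speed is 0.925c.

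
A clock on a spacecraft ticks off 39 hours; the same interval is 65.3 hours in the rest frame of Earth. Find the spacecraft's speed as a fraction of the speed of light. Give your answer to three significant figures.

γ = Δt/Δτ = 65.3/39 = 1.6744.
β = √(1 − 1/γ²) = √(1 − 0.356682) = √0.643318 = 0.802.

0.802c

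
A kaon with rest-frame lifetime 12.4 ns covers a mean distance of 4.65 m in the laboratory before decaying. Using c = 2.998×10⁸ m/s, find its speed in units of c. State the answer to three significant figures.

Let x = d/(cτ) = 4.650 m / (2.998×10⁸ m/s × 1.240×10^-8 s) = 1.2508. Since d = βγcτ, x = βγ = β/√(1−β²).
Solving: β² = x²/(1+x²) = 1.5645/2.5645 = 0.61006, so β = 0.781.

0.781c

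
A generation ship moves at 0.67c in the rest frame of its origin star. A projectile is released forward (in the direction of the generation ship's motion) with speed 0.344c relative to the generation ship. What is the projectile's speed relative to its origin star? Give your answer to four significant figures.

In units of c, u = (u' + v)/(1 + u'v) with u' = 0.344 and v = 0.67.
Numerator: 0.344 + 0.67 = 1.014. Denominator: 1 + (0.344)(0.67) = 1.23048.
u = 1.014/1.23048 = 0.82407, so the speed is 0.8241c.

0.8241c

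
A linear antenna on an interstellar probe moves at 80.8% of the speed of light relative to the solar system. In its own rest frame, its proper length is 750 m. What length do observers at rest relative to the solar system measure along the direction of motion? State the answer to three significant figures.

442 m

γ = 1/√(1 − β²) = 1/√(1 − 0.652864) = 1/√0.347136 = 1/0.589182 = 1.6973.
Length contraction: L = L₀/γ = 750/1.6973 = 442 m.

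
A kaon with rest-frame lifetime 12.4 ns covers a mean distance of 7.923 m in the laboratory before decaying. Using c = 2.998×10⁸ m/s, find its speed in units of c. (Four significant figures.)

Lab distance = (lab lifetime)·v = γτ·βc, so βγ = d/(cτ) = 7.923/(2.998×10⁸ × 1.240×10^-8) = 2.1313.
With βγ = 2.1313: γ² = 1 + (βγ)² = 5.54244, and β = (βγ)/γ = 2.1313/2.35424 = 0.9053.

0.9053c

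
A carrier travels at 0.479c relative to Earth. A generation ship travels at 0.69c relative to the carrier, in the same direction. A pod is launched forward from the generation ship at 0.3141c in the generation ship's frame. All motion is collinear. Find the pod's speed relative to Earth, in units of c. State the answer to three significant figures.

0.935c

Compose velocities in two stages. Stage 1 (into S'): u₁ = (0.3141+0.69)/(1+0.3141×0.69) = 0.82525.
Stage 2 (into S): u = (0.82525+0.479)/(1+0.82525×0.479) = 0.93475, so the speed is 0.935c.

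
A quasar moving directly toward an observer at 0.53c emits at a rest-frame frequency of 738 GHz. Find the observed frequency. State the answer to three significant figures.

Relativistic Doppler (source moving toward): f_obs = f_src · √((1+β)/(1−β)).
With β = 0.53: factor = √(1.53/0.47) = 1.8043.
f_obs = 738 × 1.8043 = 1330 GHz.

1330 GHz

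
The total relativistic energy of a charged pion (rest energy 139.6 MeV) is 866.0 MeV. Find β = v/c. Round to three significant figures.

γ = E/(mc²) = 866.0/139.6 = 6.2034.
β = √(1 − 1/γ²) = √(1 − 0.0259861) = √0.9740139 = 0.987.

0.987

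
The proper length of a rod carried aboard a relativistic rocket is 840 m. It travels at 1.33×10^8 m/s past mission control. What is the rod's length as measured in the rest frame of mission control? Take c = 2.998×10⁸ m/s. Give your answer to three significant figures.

753 m

β = v/c = (1.33×10^8 m/s)/(2.998×10⁸ m/s) = 0.443629.
Lorentz factor: γ = (1 − 0.1968067)^(−1/2) = 1.1158.
Along the direction of motion the measured length is L₀/γ = 840/1.1158 = 753 m.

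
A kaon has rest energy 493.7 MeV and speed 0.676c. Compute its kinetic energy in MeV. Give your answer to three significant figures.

176 MeV

β² = 0.456976, so γ = 1/√0.543024 = 1.35703.
Kinetic energy: K = (γ − 1)mc² = (1.35703 − 1) × 493.7 MeV = 0.35703 × 493.7 = 176 MeV.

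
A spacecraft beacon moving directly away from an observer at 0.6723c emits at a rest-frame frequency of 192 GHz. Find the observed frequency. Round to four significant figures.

Relativistic Doppler (source moving away): f_obs = f_src · √((1−β)/(1+β)).
With β = 0.6723: factor = √(0.3277/1.6723) = 0.44267.
f_obs = 192 × 0.44267 = 84.99 GHz.

84.99 GHz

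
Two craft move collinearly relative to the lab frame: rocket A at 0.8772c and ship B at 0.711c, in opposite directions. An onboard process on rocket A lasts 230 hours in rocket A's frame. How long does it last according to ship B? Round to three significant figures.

1110 hours

The velocity of rocket A relative to ship B is (0.8772 + 0.711)c / (1 + 0.8772×0.711) = 0.97814c; relative speed 0.97814c.
At |u| = 0.97814c, γ = (1 − 0.956758)^(−1/2) = 4.8089.
Rocket A's interval is proper; time dilation gives Δt_B = γΔτ = 4.8089 × 230 hours = 1110 hours.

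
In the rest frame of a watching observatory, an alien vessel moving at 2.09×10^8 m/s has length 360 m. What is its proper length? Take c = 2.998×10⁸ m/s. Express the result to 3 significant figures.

β = v/c = (2.09×10^8 m/s)/(2.998×10⁸ m/s) = 0.697131.
γ = 1/√(1 − β²) = 1/√(1 − 0.4859916) = 1/√0.5140084 = 1/0.716944 = 1.3948.
Proper length: L₀ = γ·L = 1.3948 × 360 = 502 m.

502 m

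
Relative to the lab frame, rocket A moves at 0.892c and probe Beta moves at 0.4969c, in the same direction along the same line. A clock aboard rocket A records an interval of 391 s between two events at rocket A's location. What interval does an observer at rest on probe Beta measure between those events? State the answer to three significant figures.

555 s

The velocity of rocket A relative to probe Beta is (0.892 − 0.4969)c / (1 − 0.892×0.4969) = 0.70963c; relative speed 0.70963c.
γ for this relative speed: γ = 1/√(1 − 0.503575) = 1.4193.
Rocket A's interval is proper; time dilation gives Δt_B = γΔτ = 1.4193 × 391 s = 555 s.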